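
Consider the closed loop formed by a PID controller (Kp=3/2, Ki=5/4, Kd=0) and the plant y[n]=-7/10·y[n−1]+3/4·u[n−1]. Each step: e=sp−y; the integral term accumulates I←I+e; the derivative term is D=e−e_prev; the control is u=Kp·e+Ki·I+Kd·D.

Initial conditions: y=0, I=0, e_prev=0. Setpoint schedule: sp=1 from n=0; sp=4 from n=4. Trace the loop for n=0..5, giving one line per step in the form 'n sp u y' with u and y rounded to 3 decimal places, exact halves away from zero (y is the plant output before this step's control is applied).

0 1 2.750 0.000
1 1 -1.672 2.063
2 1 10.090 -2.698
3 1 -18.711 9.456
4 4 61.767 -20.652
5 4 -131.362 60.782

(exact arithmetic carried between steps; '≈' marks a value shown rounded to 6 d.p. or computed from one; I and e_prev carry over from the previous line; the table rounds u and y to 3 d.p., halves away from zero)
n=0: y=0, sp=1, e=sp−y=1; I=1, D=e−e_prev=1; u=3/2·1+5/4·1+0·1=2.75; next y=-7/10·0+3/4·2.75=2.0625
n=1: y=2.0625, sp=1, e=sp−y=-1.0625; I=-0.0625, D=e−e_prev=-2.0625; u=3/2·(-1.0625)+5/4·(-0.0625)+0·(-2.0625)=-1.671875; next y=-7/10·2.0625+3/4·(-1.671875)≈-2.697656
n=2: y≈-2.697656, sp=1, e=sp−y≈3.697656; I≈3.635156, D=e−e_prev≈4.760156; u=3/2·3.697656+5/4·3.635156+0·4.760156≈10.090430; next y=-7/10·(-2.697656)+3/4·10.090430≈9.456182
n=3: y≈9.456182, sp=1, e=sp−y≈-8.456182; I≈-4.821025, D=e−e_prev≈-12.153838; u=3/2·(-8.456182)+5/4·(-4.821025)+0·(-12.153838)≈-18.710554; next y=-7/10·9.456182+3/4·(-18.710554)≈-20.652243
n=4: y≈-20.652243, sp=4, e=sp−y≈24.652243; I≈19.831217, D=e−e_prev≈33.108424; u=3/2·24.652243+5/4·19.831217+0·33.108424≈61.767386; next y=-7/10·(-20.652243)+3/4·61.767386≈60.782109
n=5: y≈60.782109, sp=4, e=sp−y≈-56.782109; I≈-36.950892, D=e−e_prev≈-81.434352; u=3/2·(-56.782109)+5/4·(-36.950892)+0·(-81.434352)≈-131.361779; next y=-7/10·60.782109+3/4·(-131.361779)≈-141.068811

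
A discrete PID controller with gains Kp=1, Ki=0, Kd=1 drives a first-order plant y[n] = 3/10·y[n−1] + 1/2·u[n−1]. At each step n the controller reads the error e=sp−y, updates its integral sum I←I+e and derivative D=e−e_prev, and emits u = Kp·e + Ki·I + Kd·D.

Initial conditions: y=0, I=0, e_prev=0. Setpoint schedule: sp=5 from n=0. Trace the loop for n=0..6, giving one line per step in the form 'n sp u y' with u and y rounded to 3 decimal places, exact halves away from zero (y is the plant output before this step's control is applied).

0 5 10.000 0.000
1 5 -5.000 5.000
2 5 12.000 -1.000
3 5 -7.400 5.700
4 5 14.680 -1.990
5 5 -10.476 6.743
6 5 18.173 -3.215

(exact arithmetic carried between steps; '≈' marks a value shown rounded to 6 d.p. or computed from one; I and e_prev carry over from the previous line; the table rounds u and y to 3 d.p., halves away from zero)
n=0: y=0, sp=5, e=sp−y=5; I=5, D=e−e_prev=5; u=1·5+0·5+1·5=10; next y=3/10·0+1/2·10=5
n=1: y=5, sp=5, e=sp−y=0; I=5, D=e−e_prev=-5; u=1·0+0·5+1·(-5)=-5; next y=3/10·5+1/2·(-5)=-1
n=2: y=-1, sp=5, e=sp−y=6; I=11, D=e−e_prev=6; u=1·6+0·11+1·6=12; next y=3/10·(-1)+1/2·12=5.7
n=3: y=5.7, sp=5, e=sp−y=-0.7; I=10.3, D=e−e_prev=-6.7; u=1·(-0.7)+0·10.3+1·(-6.7)=-7.4; next y=3/10·5.7+1/2·(-7.4)=-1.99
n=4: y=-1.99, sp=5, e=sp−y=6.99; I=17.29, D=e−e_prev=7.69; u=1·6.99+0·17.29+1·7.69=14.68; next y=3/10·(-1.99)+1/2·14.68=6.743
n=5: y=6.743, sp=5, e=sp−y=-1.743; I=15.547, D=e−e_prev=-8.733; u=1·(-1.743)+0·15.547+1·(-8.733)=-10.476; next y=3/10·6.743+1/2·(-10.476)=-3.2151
n=6: y=-3.2151, sp=5, e=sp−y=8.2151; I=23.7621, D=e−e_prev=9.9581; u=1·8.2151+0·23.7621+1·9.9581=18.1732; next y=3/10·(-3.2151)+1/2·18.1732=8.12207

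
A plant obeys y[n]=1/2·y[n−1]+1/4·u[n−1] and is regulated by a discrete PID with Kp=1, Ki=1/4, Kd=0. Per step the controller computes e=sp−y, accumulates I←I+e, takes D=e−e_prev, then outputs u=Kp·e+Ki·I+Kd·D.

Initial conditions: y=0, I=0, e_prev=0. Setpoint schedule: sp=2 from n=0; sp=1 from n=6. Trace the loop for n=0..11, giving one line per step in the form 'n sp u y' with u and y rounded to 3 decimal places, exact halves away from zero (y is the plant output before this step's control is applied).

(exact arithmetic carried between steps; '≈' marks a value shown rounded to 6 d.p. or computed from one; I and e_prev carry over from the previous line; the table rounds u and y to 3 d.p., halves away from zero)
n=0: y=0, sp=2, e=sp−y=2; I=2, D=e−e_prev=2; u=1·2+1/4·2+0·2=2.5; next y=1/2·0+1/4·2.5=0.625
n=1: y=0.625, sp=2, e=sp−y=1.375; I=3.375, D=e−e_prev=-0.625; u=1·1.375+1/4·3.375+0·(-0.625)=2.21875; next y=1/2·0.625+1/4·2.21875≈0.867188
n=2: y≈0.867188, sp=2, e=sp−y≈1.132813; I≈4.507813, D=e−e_prev≈-0.242188; u=1·1.132813+1/4·4.507813+0·(-0.242188)≈2.259766; next y=1/2·0.867188+1/4·2.259766≈0.998535
n=3: y≈0.998535, sp=2, e=sp−y≈1.001465; I≈5.509277, D=e−e_prev≈-0.131348; u=1·1.001465+1/4·5.509277+0·(-0.131348)≈2.378784; next y=1/2·0.998535+1/4·2.378784≈1.093964
n=4: y≈1.093964, sp=2, e=sp−y≈0.906036; I≈6.415314, D=e−e_prev≈-0.095428; u=1·0.906036+1/4·6.415314+0·(-0.095428)≈2.509865; next y=1/2·1.093964+1/4·2.509865≈1.174448
n=5: y≈1.174448, sp=2, e=sp−y≈0.825552; I≈7.240866, D=e−e_prev≈-0.080484; u=1·0.825552+1/4·7.240866+0·(-0.080484)≈2.635768; next y=1/2·1.174448+1/4·2.635768≈1.246166
n=6: y≈1.246166, sp=1, e=sp−y≈-0.246166; I≈6.994700, D=e−e_prev≈-1.071718; u=1·(-0.246166)+1/4·6.994700+0·(-1.071718)≈1.502509; next y=1/2·1.246166+1/4·1.502509≈0.998710
n=7: y≈0.998710, sp=1, e=sp−y≈0.001290; I≈6.995989, D=e−e_prev≈0.247456; u=1·0.001290+1/4·6.995989+0·0.247456≈1.750287; next y=1/2·0.998710+1/4·1.750287≈0.936927
n=8: y≈0.936927, sp=1, e=sp−y≈0.063073; I≈7.059062, D=e−e_prev≈0.061783; u=1·0.063073+1/4·7.059062+0·0.061783≈1.827839; next y=1/2·0.936927+1/4·1.827839≈0.925423
n=9: y≈0.925423, sp=1, e=sp−y≈0.074577; I≈7.133639, D=e−e_prev≈0.011504; u=1·0.074577+1/4·7.133639+0·0.011504≈1.857987; next y=1/2·0.925423+1/4·1.857987≈0.927208
n=10: y≈0.927208, sp=1, e=sp−y≈0.072792; I≈7.206431, D=e−e_prev≈-0.001785; u=1·0.072792+1/4·7.206431+0·(-0.001785)≈1.874400; next y=1/2·0.927208+1/4·1.874400≈0.932204
n=11: y≈0.932204, sp=1, e=sp−y≈0.067796; I≈7.274227, D=e−e_prev≈-0.004996; u=1·0.067796+1/4·7.274227+0·(-0.004996)≈1.886353; next y=1/2·0.932204+1/4·1.886353≈0.937690

0 2 2.500 0.000
1 2 2.219 0.625
2 2 2.260 0.867
3 2 2.379 0.999
4 2 2.510 1.094
5 2 2.636 1.174
6 1 1.503 1.246
7 1 1.750 0.999
8 1 1.828 0.937
9 1 1.858 0.925
10 1 1.874 0.927
11 1 1.886 0.932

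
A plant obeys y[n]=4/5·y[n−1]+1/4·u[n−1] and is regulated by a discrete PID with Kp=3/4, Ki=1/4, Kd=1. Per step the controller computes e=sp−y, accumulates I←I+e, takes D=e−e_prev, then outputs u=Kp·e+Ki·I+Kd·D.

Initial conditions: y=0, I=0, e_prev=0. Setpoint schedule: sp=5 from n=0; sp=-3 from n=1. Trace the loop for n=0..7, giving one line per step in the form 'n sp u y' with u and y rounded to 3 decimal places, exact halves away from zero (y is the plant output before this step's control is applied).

(exact arithmetic carried between steps; '≈' marks a value shown rounded to 6 d.p. or computed from one; I and e_prev carry over from the previous line; the table rounds u and y to 3 d.p., halves away from zero)
n=0: y=0, sp=5, e=sp−y=5; I=5, D=e−e_prev=5; u=3/4·5+1/4·5+1·5=10; next y=4/5·0+1/4·10=2.5
n=1: y=2.5, sp=-3, e=sp−y=-5.5; I=-0.5, D=e−e_prev=-10.5; u=3/4·(-5.5)+1/4·(-0.5)+1·(-10.5)=-14.75; next y=4/5·2.5+1/4·(-14.75)=-1.6875
n=2: y=-1.6875, sp=-3, e=sp−y=-1.3125; I=-1.8125, D=e−e_prev=4.1875; u=3/4·(-1.3125)+1/4·(-1.8125)+1·4.1875=2.75; next y=4/5·(-1.6875)+1/4·2.75=-0.6625
n=3: y=-0.6625, sp=-3, e=sp−y=-2.3375; I=-4.15, D=e−e_prev=-1.025; u=3/4·(-2.3375)+1/4·(-4.15)+1·(-1.025)=-3.815625; next y=4/5·(-0.6625)+1/4·(-3.815625)≈-1.483906
n=4: y≈-1.483906, sp=-3, e=sp−y≈-1.516094; I≈-5.666094, D=e−e_prev≈0.821406; u=3/4·(-1.516094)+1/4·(-5.666094)+1·0.821406≈-1.732188; next y=4/5·(-1.483906)+1/4·(-1.732188)≈-1.620172
n=5: y≈-1.620172, sp=-3, e=sp−y≈-1.379828; I≈-7.045922, D=e−e_prev≈0.136266; u=3/4·(-1.379828)+1/4·(-7.045922)+1·0.136266≈-2.660086; next y=4/5·(-1.620172)+1/4·(-2.660086)≈-1.961159
n=6: y≈-1.961159, sp=-3, e=sp−y≈-1.038841; I≈-8.084763, D=e−e_prev≈0.340987; u=3/4·(-1.038841)+1/4·(-8.084763)+1·0.340987≈-2.459334; next y=4/5·(-1.961159)+1/4·(-2.459334)≈-2.183761
n=7: y≈-2.183761, sp=-3, e=sp−y≈-0.816239; I≈-8.901002, D=e−e_prev≈0.222602; u=3/4·(-0.816239)+1/4·(-8.901002)+1·0.222602≈-2.614828; next y=4/5·(-2.183761)+1/4·(-2.614828)≈-2.400716

0 5 10.000 0.000
1 -3 -14.750 2.500
2 -3 2.750 -1.688
3 -3 -3.816 -0.663
4 -3 -1.732 -1.484
5 -3 -2.660 -1.620
6 -3 -2.459 -1.961
7 -3 -2.615 -2.184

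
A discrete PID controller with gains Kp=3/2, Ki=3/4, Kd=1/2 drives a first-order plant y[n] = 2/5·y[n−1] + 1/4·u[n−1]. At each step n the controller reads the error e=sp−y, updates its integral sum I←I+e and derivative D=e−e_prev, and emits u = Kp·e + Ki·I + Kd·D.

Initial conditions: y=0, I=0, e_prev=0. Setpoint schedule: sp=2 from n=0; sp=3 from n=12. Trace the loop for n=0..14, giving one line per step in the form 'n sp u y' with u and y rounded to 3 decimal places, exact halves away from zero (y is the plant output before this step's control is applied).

(exact arithmetic carried between steps; '≈' marks a value shown rounded to 6 d.p. or computed from one; I and e_prev carry over from the previous line; the table rounds u and y to 3 d.p., halves away from zero)
n=0: y=0, sp=2, e=sp−y=2; I=2, D=e−e_prev=2; u=3/2·2+3/4·2+1/2·2=5.5; next y=2/5·0+1/4·5.5=1.375
n=1: y=1.375, sp=2, e=sp−y=0.625; I=2.625, D=e−e_prev=-1.375; u=3/2·0.625+3/4·2.625+1/2·(-1.375)=2.21875; next y=2/5·1.375+1/4·2.21875≈1.104688
n=2: y≈1.104688, sp=2, e=sp−y≈0.895313; I≈3.520313, D=e−e_prev≈0.270313; u=3/2·0.895313+3/4·3.520313+1/2·0.270313≈4.118359; next y=2/5·1.104688+1/4·4.118359≈1.471465
n=3: y≈1.471465, sp=2, e=sp−y≈0.528535; I≈4.048848, D=e−e_prev≈-0.366777; u=3/2·0.528535+3/4·4.048848+1/2·(-0.366777)≈3.646050; next y=2/5·1.471465+1/4·3.646050≈1.500098
n=4: y≈1.500098, sp=2, e=sp−y≈0.499902; I≈4.548749, D=e−e_prev≈-0.028634; u=3/2·0.499902+3/4·4.548749+1/2·(-0.028634)≈4.147098; next y=2/5·1.500098+1/4·4.147098≈1.636814
n=5: y≈1.636814, sp=2, e=sp−y≈0.363186; I≈4.911936, D=e−e_prev≈-0.136715; u=3/2·0.363186+3/4·4.911936+1/2·(-0.136715)≈4.160373; next y=2/5·1.636814+1/4·4.160373≈1.694819
n=6: y≈1.694819, sp=2, e=sp−y≈0.305181; I≈5.217117, D=e−e_prev≈-0.058005; u=3/2·0.305181+3/4·5.217117+1/2·(-0.058005)≈4.341607; next y=2/5·1.694819+1/4·4.341607≈1.763329
n=7: y≈1.763329, sp=2, e=sp−y≈0.236671; I≈5.453787, D=e−e_prev≈-0.068510; u=3/2·0.236671+3/4·5.453787+1/2·(-0.068510)≈4.411092; next y=2/5·1.763329+1/4·4.411092≈1.808105
n=8: y≈1.808105, sp=2, e=sp−y≈0.191895; I≈5.645683, D=e−e_prev≈-0.044775; u=3/2·0.191895+3/4·5.645683+1/2·(-0.044775)≈4.499718; next y=2/5·1.808105+1/4·4.499718≈1.848171
n=9: y≈1.848171, sp=2, e=sp−y≈0.151829; I≈5.797512, D=e−e_prev≈-0.040067; u=3/2·0.151829+3/4·5.797512+1/2·(-0.040067)≈4.555844; next y=2/5·1.848171+1/4·4.555844≈1.878229
n=10: y≈1.878229, sp=2, e=sp−y≈0.121771; I≈5.919282, D=e−e_prev≈-0.030058; u=3/2·0.121771+3/4·5.919282+1/2·(-0.030058)≈4.607089; next y=2/5·1.878229+1/4·4.607089≈1.903064
n=11: y≈1.903064, sp=2, e=sp−y≈0.096936; I≈6.016218, D=e−e_prev≈-0.024835; u=3/2·0.096936+3/4·6.016218+1/2·(-0.024835)≈4.645151; next y=2/5·1.903064+1/4·4.645151≈1.922513
n=12: y≈1.922513, sp=3, e=sp−y≈1.077487; I≈7.093705, D=e−e_prev≈0.980551; u=3/2·1.077487+3/4·7.093705+1/2·0.980551≈7.426784; next y=2/5·1.922513+1/4·7.426784≈2.625701
n=13: y≈2.625701, sp=3, e=sp−y≈0.374299; I≈7.468004, D=e−e_prev≈-0.703188; u=3/2·0.374299+3/4·7.468004+1/2·(-0.703188)≈5.810857; next y=2/5·2.625701+1/4·5.810857≈2.502995
n=14: y≈2.502995, sp=3, e=sp−y≈0.497005; I≈7.965009, D=e−e_prev≈0.122707; u=3/2·0.497005+3/4·7.965009+1/2·0.122707≈6.780618; next y=2/5·2.502995+1/4·6.780618≈2.696352

0 2 5.500 0.000
1 2 2.219 1.375
2 2 4.118 1.105
3 2 3.646 1.471
4 2 4.147 1.500
5 2 4.160 1.637
6 2 4.342 1.695
7 2 4.411 1.763
8 2 4.500 1.808
9 2 4.556 1.848
10 2 4.607 1.878
11 2 4.645 1.903
12 3 7.427 1.923
13 3 5.811 2.626
14 3 6.781 2.503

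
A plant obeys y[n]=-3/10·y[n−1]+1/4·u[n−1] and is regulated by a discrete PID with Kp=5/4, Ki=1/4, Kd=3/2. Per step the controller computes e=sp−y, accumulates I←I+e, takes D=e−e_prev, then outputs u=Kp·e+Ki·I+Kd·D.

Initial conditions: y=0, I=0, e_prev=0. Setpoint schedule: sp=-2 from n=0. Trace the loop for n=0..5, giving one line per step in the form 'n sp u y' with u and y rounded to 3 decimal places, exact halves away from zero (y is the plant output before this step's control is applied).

0 -2 -6.000 0.000
1 -2 1.000 -1.500
2 -2 -7.975 0.700
3 -2 3.361 -2.204
4 -2 -12.059 1.501
5 -2 7.523 -3.465

(exact arithmetic carried between steps; '≈' marks a value shown rounded to 6 d.p. or computed from one; I and e_prev carry over from the previous line; the table rounds u and y to 3 d.p., halves away from zero)
n=0: y=0, sp=-2, e=sp−y=-2; I=-2, D=e−e_prev=-2; u=5/4·(-2)+1/4·(-2)+3/2·(-2)=-6; next y=-3/10·0+1/4·(-6)=-1.5
n=1: y=-1.5, sp=-2, e=sp−y=-0.5; I=-2.5, D=e−e_prev=1.5; u=5/4·(-0.5)+1/4·(-2.5)+3/2·1.5=1; next y=-3/10·(-1.5)+1/4·1=0.7
n=2: y=0.7, sp=-2, e=sp−y=-2.7; I=-5.2, D=e−e_prev=-2.2; u=5/4·(-2.7)+1/4·(-5.2)+3/2·(-2.2)=-7.975; next y=-3/10·0.7+1/4·(-7.975)=-2.20375
n=3: y=-2.20375, sp=-2, e=sp−y=0.20375; I=-4.99625, D=e−e_prev=2.90375; u=5/4·0.20375+1/4·(-4.99625)+3/2·2.90375=3.36125; next y=-3/10·(-2.20375)+1/4·3.36125≈1.501438
n=4: y≈1.501438, sp=-2, e=sp−y≈-3.501438; I≈-8.497688, D=e−e_prev≈-3.705188; u=5/4·(-3.501438)+1/4·(-8.497688)+3/2·(-3.705188)≈-12.059; next y=-3/10·1.501438+1/4·(-12.059)≈-3.465181
n=5: y≈-3.465181, sp=-2, e=sp−y≈1.465181; I≈-7.032506, D=e−e_prev≈4.966619; u=5/4·1.465181+1/4·(-7.032506)+3/2·4.966619≈7.523278; next y=-3/10·(-3.465181)+1/4·7.523278≈2.920374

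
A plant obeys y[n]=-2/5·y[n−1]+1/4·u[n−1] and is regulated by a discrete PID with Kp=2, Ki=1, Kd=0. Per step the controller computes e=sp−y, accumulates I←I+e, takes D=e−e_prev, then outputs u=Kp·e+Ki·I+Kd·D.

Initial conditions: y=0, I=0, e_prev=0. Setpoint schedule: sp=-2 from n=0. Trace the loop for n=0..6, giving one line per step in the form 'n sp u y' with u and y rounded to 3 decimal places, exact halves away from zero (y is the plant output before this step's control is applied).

(exact arithmetic carried between steps; '≈' marks a value shown rounded to 6 d.p. or computed from one; I and e_prev carry over from the previous line; the table rounds u and y to 3 d.p., halves away from zero)
n=0: y=0, sp=-2, e=sp−y=-2; I=-2, D=e−e_prev=-2; u=2·(-2)+1·(-2)+0·(-2)=-6; next y=-2/5·0+1/4·(-6)=-1.5
n=1: y=-1.5, sp=-2, e=sp−y=-0.5; I=-2.5, D=e−e_prev=1.5; u=2·(-0.5)+1·(-2.5)+0·1.5=-3.5; next y=-2/5·(-1.5)+1/4·(-3.5)=-0.275
n=2: y=-0.275, sp=-2, e=sp−y=-1.725; I=-4.225, D=e−e_prev=-1.225; u=2·(-1.725)+1·(-4.225)+0·(-1.225)=-7.675; next y=-2/5·(-0.275)+1/4·(-7.675)=-1.80875
n=3: y=-1.80875, sp=-2, e=sp−y=-0.19125; I=-4.41625, D=e−e_prev=1.53375; u=2·(-0.19125)+1·(-4.41625)+0·1.53375=-4.79875; next y=-2/5·(-1.80875)+1/4·(-4.79875)≈-0.476188
n=4: y≈-0.476188, sp=-2, e=sp−y≈-1.523813; I≈-5.940063, D=e−e_prev≈-1.332563; u=2·(-1.523813)+1·(-5.940063)+0·(-1.332563)≈-8.987688; next y=-2/5·(-0.476188)+1/4·(-8.987688)≈-2.056447
n=5: y≈-2.056447, sp=-2, e=sp−y≈0.056447; I≈-5.883616, D=e−e_prev≈1.580259; u=2·0.056447+1·(-5.883616)+0·1.580259≈-5.770722; next y=-2/5·(-2.056447)+1/4·(-5.770722)≈-0.620102
n=6: y≈-0.620102, sp=-2, e=sp−y≈-1.379898; I≈-7.263514, D=e−e_prev≈-1.436345; u=2·(-1.379898)+1·(-7.263514)+0·(-1.436345)≈-10.023310; next y=-2/5·(-0.620102)+1/4·(-10.023310)≈-2.257787

0 -2 -6.000 0.000
1 -2 -3.500 -1.500
2 -2 -7.675 -0.275
3 -2 -4.799 -1.809
4 -2 -8.988 -0.476
5 -2 -5.771 -2.056
6 -2 -10.023 -0.620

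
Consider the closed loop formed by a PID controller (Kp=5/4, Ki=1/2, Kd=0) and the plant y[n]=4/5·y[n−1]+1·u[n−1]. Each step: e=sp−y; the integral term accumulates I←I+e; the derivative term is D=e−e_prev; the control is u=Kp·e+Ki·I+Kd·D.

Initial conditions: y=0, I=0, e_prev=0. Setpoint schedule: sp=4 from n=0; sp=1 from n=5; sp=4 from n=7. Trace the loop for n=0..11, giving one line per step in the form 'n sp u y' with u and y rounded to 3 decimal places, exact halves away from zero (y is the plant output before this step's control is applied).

0 4 7.000 0.000
1 4 -3.250 7.000
2 4 3.388 2.350
3 4 -0.893 5.268
4 4 1.880 3.321
5 1 -5.158 4.536
6 1 3.688 -1.529
7 4 3.213 2.465
8 4 -0.780 5.185
9 4 1.807 3.368
10 4 0.139 4.502
11 4 1.220 3.741

(exact arithmetic carried between steps; '≈' marks a value shown rounded to 6 d.p. or computed from one; I and e_prev carry over from the previous line; the table rounds u and y to 3 d.p., halves away from zero)
n=0: y=0, sp=4, e=sp−y=4; I=4, D=e−e_prev=4; u=5/4·4+1/2·4+0·4=7; next y=4/5·0+1·7=7
n=1: y=7, sp=4, e=sp−y=-3; I=1, D=e−e_prev=-7; u=5/4·(-3)+1/2·1+0·(-7)=-3.25; next y=4/5·7+1·(-3.25)=2.35
n=2: y=2.35, sp=4, e=sp−y=1.65; I=2.65, D=e−e_prev=4.65; u=5/4·1.65+1/2·2.65+0·4.65=3.3875; next y=4/5·2.35+1·3.3875=5.2675
n=3: y=5.2675, sp=4, e=sp−y=-1.2675; I=1.3825, D=e−e_prev=-2.9175; u=5/4·(-1.2675)+1/2·1.3825+0·(-2.9175)=-0.893125; next y=4/5·5.2675+1·(-0.893125)=3.320875
n=4: y=3.320875, sp=4, e=sp−y=0.679125; I=2.061625, D=e−e_prev=1.946625; u=5/4·0.679125+1/2·2.061625+0·1.946625≈1.879719; next y=4/5·3.320875+1·1.879719≈4.536419
n=5: y≈4.536419, sp=1, e=sp−y≈-3.536419; I≈-1.474794, D=e−e_prev≈-4.215544; u=5/4·(-3.536419)+1/2·(-1.474794)+0·(-4.215544)≈-5.157920; next y=4/5·4.536419+1·(-5.157920)≈-1.528785
n=6: y≈-1.528785, sp=1, e=sp−y≈2.528785; I≈1.053992, D=e−e_prev≈6.065204; u=5/4·2.528785+1/2·1.053992+0·6.065204≈3.687977; next y=4/5·(-1.528785)+1·3.687977≈2.464949
n=7: y≈2.464949, sp=4, e=sp−y≈1.535051; I≈2.589042, D=e−e_prev≈-0.993734; u=5/4·1.535051+1/2·2.589042+0·(-0.993734)≈3.213335; next y=4/5·2.464949+1·3.213335≈5.185294
n=8: y≈5.185294, sp=4, e=sp−y≈-1.185294; I≈1.403748, D=e−e_prev≈-2.720345; u=5/4·(-1.185294)+1/2·1.403748+0·(-2.720345)≈-0.779743; next y=4/5·5.185294+1·(-0.779743)≈3.368492
n=9: y≈3.368492, sp=4, e=sp−y≈0.631508; I≈2.035256, D=e−e_prev≈1.816802; u=5/4·0.631508+1/2·2.035256+0·1.816802≈1.807013; next y=4/5·3.368492+1·1.807013≈4.501807
n=10: y≈4.501807, sp=4, e=sp−y≈-0.501807; I≈1.533450, D=e−e_prev≈-1.133315; u=5/4·(-0.501807)+1/2·1.533450+0·(-1.133315)≈0.139466; next y=4/5·4.501807+1·0.139466≈3.740912
n=11: y≈3.740912, sp=4, e=sp−y≈0.259088; I≈1.792538, D=e−e_prev≈0.760895; u=5/4·0.259088+1/2·1.792538+0·0.760895≈1.220129; next y=4/5·3.740912+1·1.220129≈4.212859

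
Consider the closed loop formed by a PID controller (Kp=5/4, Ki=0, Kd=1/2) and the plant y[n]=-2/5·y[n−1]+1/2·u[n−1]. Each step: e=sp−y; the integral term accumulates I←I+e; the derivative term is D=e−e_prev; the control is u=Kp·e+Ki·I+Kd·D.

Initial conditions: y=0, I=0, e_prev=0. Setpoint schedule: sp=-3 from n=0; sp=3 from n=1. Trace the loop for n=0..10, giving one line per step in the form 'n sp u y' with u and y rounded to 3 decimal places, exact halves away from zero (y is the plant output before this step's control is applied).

0 -3 -5.250 0.000
1 3 11.344 -2.625
2 3 -9.326 6.722
3 3 19.976 -7.352
4 3 -22.551 12.929
5 3 38.997 -16.447
6 3 -50.109 26.077
7 3 78.888 -35.485
8 3 -107.859 53.638
9 3 162.493 -75.385
10 3 -228.893 111.400

(exact arithmetic carried between steps; '≈' marks a value shown rounded to 6 d.p. or computed from one; I and e_prev carry over from the previous line; the table rounds u and y to 3 d.p., halves away from zero)
n=0: y=0, sp=-3, e=sp−y=-3; I=-3, D=e−e_prev=-3; u=5/4·(-3)+0·(-3)+1/2·(-3)=-5.25; next y=-2/5·0+1/2·(-5.25)=-2.625
n=1: y=-2.625, sp=3, e=sp−y=5.625; I=2.625, D=e−e_prev=8.625; u=5/4·5.625+0·2.625+1/2·8.625=11.34375; next y=-2/5·(-2.625)+1/2·11.34375=6.721875
n=2: y=6.721875, sp=3, e=sp−y=-3.721875; I=-1.096875, D=e−e_prev=-9.346875; u=5/4·(-3.721875)+0·(-1.096875)+1/2·(-9.346875)≈-9.325781; next y=-2/5·6.721875+1/2·(-9.325781)≈-7.351641
n=3: y≈-7.351641, sp=3, e=sp−y≈10.351641; I≈9.254766, D=e−e_prev≈14.073516; u=5/4·10.351641+0·9.254766+1/2·14.073516≈19.976309; next y=-2/5·(-7.351641)+1/2·19.976309≈12.928811
n=4: y≈12.928811, sp=3, e=sp−y≈-9.928811; I≈-0.674045, D=e−e_prev≈-20.280451; u=5/4·(-9.928811)+0·(-0.674045)+1/2·(-20.280451)≈-22.551239; next y=-2/5·12.928811+1/2·(-22.551239)≈-16.447144
n=5: y≈-16.447144, sp=3, e=sp−y≈19.447144; I≈18.773099, D=e−e_prev≈29.375954; u=5/4·19.447144+0·18.773099+1/2·29.375954≈38.996907; next y=-2/5·(-16.447144)+1/2·38.996907≈26.077311
n=6: y≈26.077311, sp=3, e=sp−y≈-23.077311; I≈-4.304212, D=e−e_prev≈-42.524454; u=5/4·(-23.077311)+0·(-4.304212)+1/2·(-42.524454)≈-50.108866; next y=-2/5·26.077311+1/2·(-50.108866)≈-35.485357
n=7: y≈-35.485357, sp=3, e=sp−y≈38.485357; I≈34.181145, D=e−e_prev≈61.562668; u=5/4·38.485357+0·34.181145+1/2·61.562668≈78.888030; next y=-2/5·(-35.485357)+1/2·78.888030≈53.638158
n=8: y≈53.638158, sp=3, e=sp−y≈-50.638158; I≈-16.457013, D=e−e_prev≈-89.123515; u=5/4·(-50.638158)+0·(-16.457013)+1/2·(-89.123515)≈-107.859455; next y=-2/5·53.638158+1/2·(-107.859455)≈-75.384991
n=9: y≈-75.384991, sp=3, e=sp−y≈78.384991; I≈61.927978, D=e−e_prev≈129.023149; u=5/4·78.384991+0·61.927978+1/2·129.023149≈162.492813; next y=-2/5·(-75.384991)+1/2·162.492813≈111.400403
n=10: y≈111.400403, sp=3, e=sp−y≈-108.400403; I≈-46.472425, D=e−e_prev≈-186.785393; u=5/4·(-108.400403)+0·(-46.472425)+1/2·(-186.785393)≈-228.893200; next y=-2/5·111.400403+1/2·(-228.893200)≈-159.006761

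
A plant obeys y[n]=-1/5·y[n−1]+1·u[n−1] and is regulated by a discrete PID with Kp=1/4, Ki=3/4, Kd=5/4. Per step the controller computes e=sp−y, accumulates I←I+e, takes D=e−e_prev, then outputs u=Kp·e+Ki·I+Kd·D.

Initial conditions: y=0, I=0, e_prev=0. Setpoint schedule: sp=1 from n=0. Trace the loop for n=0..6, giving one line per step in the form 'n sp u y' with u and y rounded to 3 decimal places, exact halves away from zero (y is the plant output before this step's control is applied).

0 1 2.250 0.000
1 1 -3.313 2.250
2 1 12.091 -3.763
3 1 -29.216 12.843
4 1 83.071 -31.784
5 1 -220.853 89.428
6 1 602.715 -238.738

(exact arithmetic carried between steps; '≈' marks a value shown rounded to 6 d.p. or computed from one; I and e_prev carry over from the previous line; the table rounds u and y to 3 d.p., halves away from zero)
n=0: y=0, sp=1, e=sp−y=1; I=1, D=e−e_prev=1; u=1/4·1+3/4·1+5/4·1=2.25; next y=-1/5·0+1·2.25=2.25
n=1: y=2.25, sp=1, e=sp−y=-1.25; I=-0.25, D=e−e_prev=-2.25; u=1/4·(-1.25)+3/4·(-0.25)+5/4·(-2.25)=-3.3125; next y=-1/5·2.25+1·(-3.3125)=-3.7625
n=2: y=-3.7625, sp=1, e=sp−y=4.7625; I=4.5125, D=e−e_prev=6.0125; u=1/4·4.7625+3/4·4.5125+5/4·6.0125=12.090625; next y=-1/5·(-3.7625)+1·12.090625=12.843125
n=3: y=12.843125, sp=1, e=sp−y=-11.843125; I=-7.330625, D=e−e_prev=-16.605625; u=1/4·(-11.843125)+3/4·(-7.330625)+5/4·(-16.605625)≈-29.215781; next y=-1/5·12.843125+1·(-29.215781)≈-31.784406
n=4: y≈-31.784406, sp=1, e=sp−y≈32.784406; I≈25.453781, D=e−e_prev≈44.627531; u=1/4·32.784406+3/4·25.453781+5/4·44.627531≈83.070852; next y=-1/5·(-31.784406)+1·83.070852≈89.427733
n=5: y≈89.427733, sp=1, e=sp−y≈-88.427733; I≈-62.973952, D=e−e_prev≈-121.212139; u=1/4·(-88.427733)+3/4·(-62.973952)+5/4·(-121.212139)≈-220.852571; next y=-1/5·89.427733+1·(-220.852571)≈-238.738117
n=6: y≈-238.738117, sp=1, e=sp−y≈239.738117; I≈176.764166, D=e−e_prev≈328.165850; u=1/4·239.738117+3/4·176.764166+5/4·328.165850≈602.714966; next y=-1/5·(-238.738117)+1·602.714966≈650.462590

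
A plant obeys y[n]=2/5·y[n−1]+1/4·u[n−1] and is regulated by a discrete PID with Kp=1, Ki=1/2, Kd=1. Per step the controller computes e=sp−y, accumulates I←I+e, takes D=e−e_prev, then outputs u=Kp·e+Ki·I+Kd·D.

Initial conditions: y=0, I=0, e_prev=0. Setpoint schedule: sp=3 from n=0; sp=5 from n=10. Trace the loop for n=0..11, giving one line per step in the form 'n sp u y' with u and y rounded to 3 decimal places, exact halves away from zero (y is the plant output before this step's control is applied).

0 3 7.500 0.000
1 3 1.313 1.875
2 3 5.742 1.078
3 3 3.935 1.867
4 3 5.631 1.730
5 3 5.206 2.100
6 3 5.921 2.141
7 3 5.903 2.337
8 3 6.246 2.411
9 3 6.327 2.526
10 5 11.513 2.592
11 5 7.476 3.915

(exact arithmetic carried between steps; '≈' marks a value shown rounded to 6 d.p. or computed from one; I and e_prev carry over from the previous line; the table rounds u and y to 3 d.p., halves away from zero)
n=0: y=0, sp=3, e=sp−y=3; I=3, D=e−e_prev=3; u=1·3+1/2·3+1·3=7.5; next y=2/5·0+1/4·7.5=1.875
n=1: y=1.875, sp=3, e=sp−y=1.125; I=4.125, D=e−e_prev=-1.875; u=1·1.125+1/2·4.125+1·(-1.875)=1.3125; next y=2/5·1.875+1/4·1.3125=1.078125
n=2: y=1.078125, sp=3, e=sp−y=1.921875; I=6.046875, D=e−e_prev=0.796875; u=1·1.921875+1/2·6.046875+1·0.796875≈5.742188; next y=2/5·1.078125+1/4·5.742188≈1.866797
n=3: y≈1.866797, sp=3, e=sp−y≈1.133203; I≈7.180078, D=e−e_prev≈-0.788672; u=1·1.133203+1/2·7.180078+1·(-0.788672)≈3.934570; next y=2/5·1.866797+1/4·3.934570≈1.730361
n=4: y≈1.730361, sp=3, e=sp−y≈1.269639; I≈8.449717, D=e−e_prev≈0.136436; u=1·1.269639+1/2·8.449717+1·0.136436≈5.630933; next y=2/5·1.730361+1/4·5.630933≈2.099878
n=5: y≈2.099878, sp=3, e=sp−y≈0.900122; I≈9.349839, D=e−e_prev≈-0.369516; u=1·0.900122+1/2·9.349839+1·(-0.369516)≈5.205526; next y=2/5·2.099878+1/4·5.205526≈2.141332
n=6: y≈2.141332, sp=3, e=sp−y≈0.858668; I≈10.208507, D=e−e_prev≈-0.041455; u=1·0.858668+1/2·10.208507+1·(-0.041455)≈5.921466; next y=2/5·2.141332+1/4·5.921466≈2.336900
n=7: y≈2.336900, sp=3, e=sp−y≈0.663100; I≈10.871607, D=e−e_prev≈-0.195567; u=1·0.663100+1/2·10.871607+1·(-0.195567)≈5.903337; next y=2/5·2.336900+1/4·5.903337≈2.410594
n=8: y≈2.410594, sp=3, e=sp−y≈0.589406; I≈11.461013, D=e−e_prev≈-0.073695; u=1·0.589406+1/2·11.461013+1·(-0.073695)≈6.246218; next y=2/5·2.410594+1/4·6.246218≈2.525792
n=9: y≈2.525792, sp=3, e=sp−y≈0.474208; I≈11.935221, D=e−e_prev≈-0.115198; u=1·0.474208+1/2·11.935221+1·(-0.115198)≈6.326620; next y=2/5·2.525792+1/4·6.326620≈2.591972
n=10: y≈2.591972, sp=5, e=sp−y≈2.408028; I≈14.343249, D=e−e_prev≈1.933820; u=1·2.408028+1/2·14.343249+1·1.933820≈11.513473; next y=2/5·2.591972+1/4·11.513473≈3.915157
n=11: y≈3.915157, sp=5, e=sp−y≈1.084843; I≈15.428092, D=e−e_prev≈-1.323185; u=1·1.084843+1/2·15.428092+1·(-1.323185)≈7.475704; next y=2/5·3.915157+1/4·7.475704≈3.434989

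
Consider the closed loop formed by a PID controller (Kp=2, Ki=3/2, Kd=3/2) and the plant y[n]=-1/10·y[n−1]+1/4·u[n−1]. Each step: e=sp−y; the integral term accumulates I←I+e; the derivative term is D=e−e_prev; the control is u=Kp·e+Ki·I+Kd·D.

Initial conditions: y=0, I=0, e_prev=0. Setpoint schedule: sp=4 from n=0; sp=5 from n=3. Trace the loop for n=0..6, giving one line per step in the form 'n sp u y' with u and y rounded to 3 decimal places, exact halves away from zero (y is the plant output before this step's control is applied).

0 4 20.000 0.000
1 4 -5.000 5.000
2 4 34.750 -1.750
3 5 -14.813 8.863
4 5 61.072 -4.589
5 5 -46.303 15.727
6 5 112.458 -13.149

(exact arithmetic carried between steps; '≈' marks a value shown rounded to 6 d.p. or computed from one; I and e_prev carry over from the previous line; the table rounds u and y to 3 d.p., halves away from zero)
n=0: y=0, sp=4, e=sp−y=4; I=4, D=e−e_prev=4; u=2·4+3/2·4+3/2·4=20; next y=-1/10·0+1/4·20=5
n=1: y=5, sp=4, e=sp−y=-1; I=3, D=e−e_prev=-5; u=2·(-1)+3/2·3+3/2·(-5)=-5; next y=-1/10·5+1/4·(-5)=-1.75
n=2: y=-1.75, sp=4, e=sp−y=5.75; I=8.75, D=e−e_prev=6.75; u=2·5.75+3/2·8.75+3/2·6.75=34.75; next y=-1/10·(-1.75)+1/4·34.75=8.8625
n=3: y=8.8625, sp=5, e=sp−y=-3.8625; I=4.8875, D=e−e_prev=-9.6125; u=2·(-3.8625)+3/2·4.8875+3/2·(-9.6125)=-14.8125; next y=-1/10·8.8625+1/4·(-14.8125)=-4.589375
n=4: y=-4.589375, sp=5, e=sp−y=9.589375; I=14.476875, D=e−e_prev=13.451875; u=2·9.589375+3/2·14.476875+3/2·13.451875=61.071875; next y=-1/10·(-4.589375)+1/4·61.071875≈15.726906
n=5: y≈15.726906, sp=5, e=sp−y≈-10.726906; I≈3.749969, D=e−e_prev≈-20.316281; u=2·(-10.726906)+3/2·3.749969+3/2·(-20.316281)≈-46.303281; next y=-1/10·15.726906+1/4·(-46.303281)≈-13.148511
n=6: y≈-13.148511, sp=5, e=sp−y≈18.148511; I≈21.898480, D=e−e_prev≈28.875417; u=2·18.148511+3/2·21.898480+3/2·28.875417≈112.457867; next y=-1/10·(-13.148511)+1/4·112.457867≈29.429318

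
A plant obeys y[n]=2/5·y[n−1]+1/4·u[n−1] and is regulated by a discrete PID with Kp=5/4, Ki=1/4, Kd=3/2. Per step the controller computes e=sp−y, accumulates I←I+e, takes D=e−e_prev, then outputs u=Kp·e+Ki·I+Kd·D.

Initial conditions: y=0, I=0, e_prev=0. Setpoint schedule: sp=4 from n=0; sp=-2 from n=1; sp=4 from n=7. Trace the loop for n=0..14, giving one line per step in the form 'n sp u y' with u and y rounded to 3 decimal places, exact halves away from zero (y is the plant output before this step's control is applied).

0 4 12.000 0.000
1 -2 -20.000 3.000
2 -2 12.650 -3.800
3 -2 -13.428 1.643
4 -2 6.853 -2.700
5 -2 -9.485 0.633
6 -2 3.110 -2.118
7 4 10.868 -0.070
8 4 -2.319 2.689
9 4 8.726 0.496
10 4 0.661 2.380
11 4 7.680 1.117
12 4 2.757 2.367
13 4 7.233 1.636
14 4 4.248 2.463

(exact arithmetic carried between steps; '≈' marks a value shown rounded to 6 d.p. or computed from one; I and e_prev carry over from the previous line; the table rounds u and y to 3 d.p., halves away from zero)
n=0: y=0, sp=4, e=sp−y=4; I=4, D=e−e_prev=4; u=5/4·4+1/4·4+3/2·4=12; next y=2/5·0+1/4·12=3
n=1: y=3, sp=-2, e=sp−y=-5; I=-1, D=e−e_prev=-9; u=5/4·(-5)+1/4·(-1)+3/2·(-9)=-20; next y=2/5·3+1/4·(-20)=-3.8
n=2: y=-3.8, sp=-2, e=sp−y=1.8; I=0.8, D=e−e_prev=6.8; u=5/4·1.8+1/4·0.8+3/2·6.8=12.65; next y=2/5·(-3.8)+1/4·12.65=1.6425
n=3: y=1.6425, sp=-2, e=sp−y=-3.6425; I=-2.8425, D=e−e_prev=-5.4425; u=5/4·(-3.6425)+1/4·(-2.8425)+3/2·(-5.4425)=-13.4275; next y=2/5·1.6425+1/4·(-13.4275)=-2.699875
n=4: y=-2.699875, sp=-2, e=sp−y=0.699875; I=-2.142625, D=e−e_prev=4.342375; u=5/4·0.699875+1/4·(-2.142625)+3/2·4.342375=6.85275; next y=2/5·(-2.699875)+1/4·6.85275≈0.633238
n=5: y≈0.633238, sp=-2, e=sp−y≈-2.633238; I≈-4.775863, D=e−e_prev≈-3.333113; u=5/4·(-2.633238)+1/4·(-4.775863)+3/2·(-3.333113)≈-9.485181; next y=2/5·0.633238+1/4·(-9.485181)≈-2.118000
n=6: y≈-2.118000, sp=-2, e=sp−y≈0.118000; I≈-4.657862, D=e−e_prev≈2.751238; u=5/4·0.118000+1/4·(-4.657862)+3/2·2.751238≈3.109892; next y=2/5·(-2.118000)+1/4·3.109892≈-0.069727
n=7: y≈-0.069727, sp=4, e=sp−y≈4.069727; I≈-0.588135, D=e−e_prev≈3.951727; u=5/4·4.069727+1/4·(-0.588135)+3/2·3.951727≈10.867716; next y=2/5·(-0.069727)+1/4·10.867716≈2.689038
n=8: y≈2.689038, sp=4, e=sp−y≈1.310962; I≈0.722827, D=e−e_prev≈-2.758765; u=5/4·1.310962+1/4·0.722827+3/2·(-2.758765)≈-2.318739; next y=2/5·2.689038+1/4·(-2.318739)≈0.495931
n=9: y≈0.495931, sp=4, e=sp−y≈3.504069; I≈4.226896, D=e−e_prev≈2.193107; u=5/4·3.504069+1/4·4.226896+3/2·2.193107≈8.726472; next y=2/5·0.495931+1/4·8.726472≈2.379990
n=10: y≈2.379990, sp=4, e=sp−y≈1.620010; I≈5.846906, D=e−e_prev≈-1.884060; u=5/4·1.620010+1/4·5.846906+3/2·(-1.884060)≈0.660649; next y=2/5·2.379990+1/4·0.660649≈1.117158
n=11: y≈1.117158, sp=4, e=sp−y≈2.882842; I≈8.729748, D=e−e_prev≈1.262832; u=5/4·2.882842+1/4·8.729748+3/2·1.262832≈7.680237; next y=2/5·1.117158+1/4·7.680237≈2.366923
n=12: y≈2.366923, sp=4, e=sp−y≈1.633077; I≈10.362825, D=e−e_prev≈-1.249764; u=5/4·1.633077+1/4·10.362825+3/2·(-1.249764)≈2.757407; next y=2/5·2.366923+1/4·2.757407≈1.636121
n=13: y≈1.636121, sp=4, e=sp−y≈2.363879; I≈12.726705, D=e−e_prev≈0.730802; u=5/4·2.363879+1/4·12.726705+3/2·0.730802≈7.232728; next y=2/5·1.636121+1/4·7.232728≈2.462630
n=14: y≈2.462630, sp=4, e=sp−y≈1.537370; I≈14.264074, D=e−e_prev≈-0.826510; u=5/4·1.537370+1/4·14.264074+3/2·(-0.826510)≈4.247966; next y=2/5·2.462630+1/4·4.247966≈2.047044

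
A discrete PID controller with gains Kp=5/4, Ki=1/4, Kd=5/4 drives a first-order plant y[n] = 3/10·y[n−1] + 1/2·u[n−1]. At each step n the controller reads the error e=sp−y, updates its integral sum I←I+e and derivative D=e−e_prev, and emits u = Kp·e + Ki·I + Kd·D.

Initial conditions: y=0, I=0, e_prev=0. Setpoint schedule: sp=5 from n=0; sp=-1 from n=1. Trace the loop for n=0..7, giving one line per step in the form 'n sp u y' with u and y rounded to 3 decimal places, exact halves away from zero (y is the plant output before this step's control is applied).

0 5 13.750 0.000
1 -1 -26.656 6.875
2 -1 37.355 -11.266
3 -1 -55.804 15.298
4 -1 79.505 -23.313
5 -1 -117.376 32.759
6 -1 168.727 -48.861
7 -1 -247.388 69.705

(exact arithmetic carried between steps; '≈' marks a value shown rounded to 6 d.p. or computed from one; I and e_prev carry over from the previous line; the table rounds u and y to 3 d.p., halves away from zero)
n=0: y=0, sp=5, e=sp−y=5; I=5, D=e−e_prev=5; u=5/4·5+1/4·5+5/4·5=13.75; next y=3/10·0+1/2·13.75=6.875
n=1: y=6.875, sp=-1, e=sp−y=-7.875; I=-2.875, D=e−e_prev=-12.875; u=5/4·(-7.875)+1/4·(-2.875)+5/4·(-12.875)=-26.65625; next y=3/10·6.875+1/2·(-26.65625)=-11.265625
n=2: y=-11.265625, sp=-1, e=sp−y=10.265625; I=7.390625, D=e−e_prev=18.140625; u=5/4·10.265625+1/4·7.390625+5/4·18.140625≈37.355469; next y=3/10·(-11.265625)+1/2·37.355469≈15.298047
n=3: y≈15.298047, sp=-1, e=sp−y≈-16.298047; I≈-8.907422, D=e−e_prev≈-26.563672; u=5/4·(-16.298047)+1/4·(-8.907422)+5/4·(-26.563672)≈-55.804004; next y=3/10·15.298047+1/2·(-55.804004)≈-23.312588
n=4: y≈-23.312588, sp=-1, e=sp−y≈22.312588; I≈13.405166, D=e−e_prev≈38.610635; u=5/4·22.312588+1/4·13.405166+5/4·38.610635≈79.505320; next y=3/10·(-23.312588)+1/2·79.505320≈32.758884
n=5: y≈32.758884, sp=-1, e=sp−y≈-33.758884; I≈-20.353718, D=e−e_prev≈-56.071471; u=5/4·(-33.758884)+1/4·(-20.353718)+5/4·(-56.071471)≈-117.376373; next y=3/10·32.758884+1/2·(-117.376373)≈-48.860521
n=6: y≈-48.860521, sp=-1, e=sp−y≈47.860521; I≈27.506804, D=e−e_prev≈81.619405; u=5/4·47.860521+1/4·27.506804+5/4·81.619405≈168.726609; next y=3/10·(-48.860521)+1/2·168.726609≈69.705148
n=7: y≈69.705148, sp=-1, e=sp−y≈-70.705148; I≈-43.198344, D=e−e_prev≈-118.565670; u=5/4·(-70.705148)+1/4·(-43.198344)+5/4·(-118.565670)≈-247.388108; next y=3/10·69.705148+1/2·(-247.388108)≈-102.782510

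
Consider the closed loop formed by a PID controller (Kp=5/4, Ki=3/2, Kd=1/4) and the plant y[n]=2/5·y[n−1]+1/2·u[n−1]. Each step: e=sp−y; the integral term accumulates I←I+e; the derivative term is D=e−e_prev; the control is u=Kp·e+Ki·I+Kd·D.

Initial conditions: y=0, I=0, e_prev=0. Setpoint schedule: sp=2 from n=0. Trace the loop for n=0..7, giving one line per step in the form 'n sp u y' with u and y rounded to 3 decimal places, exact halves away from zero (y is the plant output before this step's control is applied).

0 2 6.000 0.000
1 2 -0.500 3.000
2 2 4.900 0.950
3 2 0.323 2.830
4 2 4.158 1.293
5 2 0.925 2.596
6 2 3.642 1.501
7 2 1.355 2.421

(exact arithmetic carried between steps; '≈' marks a value shown rounded to 6 d.p. or computed from one; I and e_prev carry over from the previous line; the table rounds u and y to 3 d.p., halves away from zero)
n=0: y=0, sp=2, e=sp−y=2; I=2, D=e−e_prev=2; u=5/4·2+3/2·2+1/4·2=6; next y=2/5·0+1/2·6=3
n=1: y=3, sp=2, e=sp−y=-1; I=1, D=e−e_prev=-3; u=5/4·(-1)+3/2·1+1/4·(-3)=-0.5; next y=2/5·3+1/2·(-0.5)=0.95
n=2: y=0.95, sp=2, e=sp−y=1.05; I=2.05, D=e−e_prev=2.05; u=5/4·1.05+3/2·2.05+1/4·2.05=4.9; next y=2/5·0.95+1/2·4.9=2.83
n=3: y=2.83, sp=2, e=sp−y=-0.83; I=1.22, D=e−e_prev=-1.88; u=5/4·(-0.83)+3/2·1.22+1/4·(-1.88)=0.3225; next y=2/5·2.83+1/2·0.3225=1.29325
n=4: y=1.29325, sp=2, e=sp−y=0.70675; I=1.92675, D=e−e_prev=1.53675; u=5/4·0.70675+3/2·1.92675+1/4·1.53675=4.15775; next y=2/5·1.29325+1/2·4.15775=2.596175
n=5: y=2.596175, sp=2, e=sp−y=-0.596175; I=1.330575, D=e−e_prev=-1.302925; u=5/4·(-0.596175)+3/2·1.330575+1/4·(-1.302925)≈0.924913; next y=2/5·2.596175+1/2·0.924913≈1.500926
n=6: y≈1.500926, sp=2, e=sp−y≈0.499074; I≈1.829649, D=e−e_prev≈1.095249; u=5/4·0.499074+3/2·1.829649+1/4·1.095249≈3.642128; next y=2/5·1.500926+1/2·3.642128≈2.421434
n=7: y≈2.421434, sp=2, e=sp−y≈-0.421434; I≈1.408215, D=e−e_prev≈-0.920508; u=5/4·(-0.421434)+3/2·1.408215+1/4·(-0.920508)≈1.355402; next y=2/5·2.421434+1/2·1.355402≈1.646275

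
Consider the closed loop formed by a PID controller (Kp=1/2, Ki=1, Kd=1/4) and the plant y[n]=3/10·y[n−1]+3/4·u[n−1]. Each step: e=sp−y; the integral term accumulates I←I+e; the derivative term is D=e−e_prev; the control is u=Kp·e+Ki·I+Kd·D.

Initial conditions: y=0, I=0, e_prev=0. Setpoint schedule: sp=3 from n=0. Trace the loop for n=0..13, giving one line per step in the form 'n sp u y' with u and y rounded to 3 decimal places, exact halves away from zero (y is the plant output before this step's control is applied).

(exact arithmetic carried between steps; '≈' marks a value shown rounded to 6 d.p. or computed from one; I and e_prev carry over from the previous line; the table rounds u and y to 3 d.p., halves away from zero)
n=0: y=0, sp=3, e=sp−y=3; I=3, D=e−e_prev=3; u=1/2·3+1·3+1/4·3=5.25; next y=3/10·0+3/4·5.25=3.9375
n=1: y=3.9375, sp=3, e=sp−y=-0.9375; I=2.0625, D=e−e_prev=-3.9375; u=1/2·(-0.9375)+1·2.0625+1/4·(-3.9375)=0.609375; next y=3/10·3.9375+3/4·0.609375≈1.638281
n=2: y≈1.638281, sp=3, e=sp−y≈1.361719; I≈3.424219, D=e−e_prev≈2.299219; u=1/2·1.361719+1·3.424219+1/4·2.299219≈4.679883; next y=3/10·1.638281+3/4·4.679883≈4.001396
n=3: y≈4.001396, sp=3, e=sp−y≈-1.001396; I≈2.422822, D=e−e_prev≈-2.363115; u=1/2·(-1.001396)+1·2.422822+1/4·(-2.363115)≈1.331345; next y=3/10·4.001396+3/4·1.331345≈2.198928
n=4: y≈2.198928, sp=3, e=sp−y≈0.801072; I≈3.223894, D=e−e_prev≈1.802469; u=1/2·0.801072+1·3.223894+1/4·1.802469≈4.075048; next y=3/10·2.198928+3/4·4.075048≈3.715964
n=5: y≈3.715964, sp=3, e=sp−y≈-0.715964; I≈2.507930, D=e−e_prev≈-1.517036; u=1/2·(-0.715964)+1·2.507930+1/4·(-1.517036)≈1.770689; next y=3/10·3.715964+3/4·1.770689≈2.442806
n=6: y≈2.442806, sp=3, e=sp−y≈0.557194; I≈3.065124, D=e−e_prev≈1.273158; u=1/2·0.557194+1·3.065124+1/4·1.273158≈3.662011; next y=3/10·2.442806+3/4·3.662011≈3.479350
n=7: y≈3.479350, sp=3, e=sp−y≈-0.479350; I≈2.585774, D=e−e_prev≈-1.036544; u=1/2·(-0.479350)+1·2.585774+1/4·(-1.036544)≈2.086964; next y=3/10·3.479350+3/4·2.086964≈2.609028
n=8: y≈2.609028, sp=3, e=sp−y≈0.390972; I≈2.976747, D=e−e_prev≈0.870322; u=1/2·0.390972+1·2.976747+1/4·0.870322≈3.389813; next y=3/10·2.609028+3/4·3.389813≈3.325068
n=9: y≈3.325068, sp=3, e=sp−y≈-0.325068; I≈2.651678, D=e−e_prev≈-0.716041; u=1/2·(-0.325068)+1·2.651678+1/4·(-0.716041)≈2.310134; next y=3/10·3.325068+3/4·2.310134≈2.730121
n=10: y≈2.730121, sp=3, e=sp−y≈0.269879; I≈2.921557, D=e−e_prev≈0.594947; u=1/2·0.269879+1·2.921557+1/4·0.594947≈3.205234; next y=3/10·2.730121+3/4·3.205234≈3.222962
n=11: y≈3.222962, sp=3, e=sp−y≈-0.222962; I≈2.698596, D=e−e_prev≈-0.492841; u=1/2·(-0.222962)+1·2.698596+1/4·(-0.492841)≈2.463905; next y=3/10·3.222962+3/4·2.463905≈2.814817
n=12: y≈2.814817, sp=3, e=sp−y≈0.185183; I≈2.883779, D=e−e_prev≈0.408144; u=1/2·0.185183+1·2.883779+1/4·0.408144≈3.078406; next y=3/10·2.814817+3/4·3.078406≈3.153250
n=13: y≈3.153250, sp=3, e=sp−y≈-0.153250; I≈2.730529, D=e−e_prev≈-0.338433; u=1/2·(-0.153250)+1·2.730529+1/4·(-0.338433)≈2.569296; next y=3/10·3.153250+3/4·2.569296≈2.872947

0 3 5.250 0.000
1 3 0.609 3.938
2 3 4.680 1.638
3 3 1.331 4.001
4 3 4.075 2.199
5 3 1.771 3.716
6 3 3.662 2.443
7 3 2.087 3.479
8 3 3.390 2.609
9 3 2.310 3.325
10 3 3.205 2.730
11 3 2.464 3.223
12 3 3.078 2.815
13 3 2.569 3.153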